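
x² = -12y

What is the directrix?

y = 3

Vertex (0, 0); 4p = -12 so p = -3. Opens down.
Directrix is the horizontal line y = k − p = 0 − (-3) = 3.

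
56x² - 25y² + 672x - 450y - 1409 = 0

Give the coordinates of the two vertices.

Collect terms: 56(x² + 12x) -25(y² + 18y) = 1409
Complete the square: 56(x + 6)² -25(y + 9)² = 1409 + 2016 - 2025 = 1400
Divide through by 1400 to get (x + 6)²/25 - (y + 9)²/56 = 1.
Hyperbola, center (-6, -9), transverse axis horizontal; a² = 25, b² = 56.
a = 5. Vertices at (h ± a, k).

(-11, -9) and (-1, -9)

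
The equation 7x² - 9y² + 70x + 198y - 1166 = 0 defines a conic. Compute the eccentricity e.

e = 4/3

Group: 7(x² + 10x) -9(y² - 22y) = 1166
Complete the square in x and y: 7(x + 5)² -9(y - 11)² = 1166 + 175 - 1089 = 252
Dividing both sides by 252: (x + 5)²/36 - (y - 11)²/28 = 1
Hyperbola, center (-5, 11), transverse axis horizontal; a² = 36, b² = 28.
c² = a² + b² = 64, so c = 8.
e = c/a = 8/6 = 4/3.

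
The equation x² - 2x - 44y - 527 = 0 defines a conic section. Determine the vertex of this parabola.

Only x is squared. Complete the square in x: (x - 1)² = 44(y + 12).
Vertex (1, -12); 4p = 44 so p = 11. Opens up.

(1, -12)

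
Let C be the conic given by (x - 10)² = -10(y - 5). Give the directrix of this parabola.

Vertex (10, 5); 4p = -10 so p = -5/2. Opens down.
Directrix is the horizontal line y = k − p = 5 − (-5/2) = 15/2.

y = 15/2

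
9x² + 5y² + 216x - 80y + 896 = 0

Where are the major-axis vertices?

(-12, -4) and (-12, 20)

Group: 9(x² + 24x) + 5(y² - 16y) = -896
Complete the square in x and y: 9(x + 12)² + 5(y - 8)² = -896 + 1296 + 320 = 720
Divide by 720: (x + 12)²/80 + (y - 8)²/144 = 1
Ellipse, center (-12, 8), major axis vertical; a² = 144, b² = 80.
a = 12. Vertices at (h, k ± a).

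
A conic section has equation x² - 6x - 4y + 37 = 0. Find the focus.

Only x is squared. Complete the square in x: (x - 3)² = 4(y - 7).
Vertex (3, 7); 4p = 4 so p = 1. Opens up.
Focus is p units from the vertex along the axis: (h, k + p).

(3, 8)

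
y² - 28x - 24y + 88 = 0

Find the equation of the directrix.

x = -9

Only y is squared. Complete the square in y: (y - 12)² = 28(x + 2).
Vertex (-2, 12); 4p = 28 so p = 7. Opens right.
Directrix is the vertical line x = h − p = -2 − (7) = -9.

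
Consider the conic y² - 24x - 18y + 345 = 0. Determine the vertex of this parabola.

Only y is squared. Complete the square in y: (y - 9)² = 24(x - 11).
Vertex (11, 9); 4p = 24 so p = 6. Opens right.

(11, 9)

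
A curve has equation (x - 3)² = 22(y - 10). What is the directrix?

y = 9/2

Vertex (3, 10); 4p = 22 so p = 11/2. Opens up.
Directrix is the horizontal line y = k − p = 10 − (11/2) = 9/2.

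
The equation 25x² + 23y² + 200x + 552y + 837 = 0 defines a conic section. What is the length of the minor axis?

2√115

25(x² + 8x) + 23(y² + 24y) = -837
Complete the square in x and y: 25(x + 4)² + 23(y + 12)² = -837 + 400 + 3312 = 2875
Dividing both sides by 2875: (x + 4)²/115 + (y + 12)²/125 = 1
Ellipse, center (-4, -12), major axis vertical; a² = 125, b² = 115.
b² = 115 so b = √115; the minor axis has length 2b = 2√115.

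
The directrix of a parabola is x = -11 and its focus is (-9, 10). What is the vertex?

The vertex is the midpoint between the focus and the directrix along the axis of symmetry.
Axis is horizontal (directrix is vertical). Vertex x-coordinate = (-9 + (-11))/2 = -10; y-coordinate = 10.

(-10, 10)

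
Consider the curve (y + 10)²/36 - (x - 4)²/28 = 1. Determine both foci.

(4, -18) and (4, -2)

Center (4, -10). The positive term is the y-term, so the transverse axis is vertical; a² = 36, b² = 28.
c² = a² + b² = 36 + 28 = 64, so c = 8.
Foci lie on the vertical axis through the center: (h, k ± c).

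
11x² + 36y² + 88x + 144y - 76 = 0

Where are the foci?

Group the x- and y-terms: 11(x² + 8x) + 36(y² + 4y) = 76
Complete the square in x and y: 11(x + 4)² + 36(y + 2)² = 76 + 176 + 144 = 396
Dividing both sides by 396: (x + 4)²/36 + (y + 2)²/11 = 1
Ellipse, center (-4, -2), major axis horizontal; a² = 36, b² = 11.
c² = a² - b² = 36 - 11 = 25, so c = 5.
Foci lie on the horizontal axis through the center: (h ± c, k).

(-9, -2) and (1, -2)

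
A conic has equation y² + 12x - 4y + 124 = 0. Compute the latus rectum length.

12

Only y is squared. Complete the square in y: (y - 2)² = -12(x + 10).
Vertex (-10, 2); 4p = -12 so p = -3. Opens left.
Latus rectum length = |4p| = 12.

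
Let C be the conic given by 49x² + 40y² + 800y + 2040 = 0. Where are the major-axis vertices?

Collect terms: 49x² + 40(y² + 20y) = -2040
Completing the square gives 49x² + 40(y + 10)² = -2040 + 0 + 4000 = 1960.
Divide by 1960: x²/40 + (y + 10)²/49 = 1
Ellipse, center (0, -10), major axis vertical; a² = 49, b² = 40.
a = 7. Vertices at (h, k ± a).

(0, -17) and (0, -3)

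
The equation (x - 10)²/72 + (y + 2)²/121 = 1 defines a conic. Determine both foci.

Center (10, -2). The larger denominator 121 sits under the y-term, so the major axis is vertical; a² = 121, b² = 72.
c² = a² - b² = 121 - 72 = 49, so c = 7.
Foci lie on the vertical axis through the center: (h, k ± c).

(10, -9) and (10, 5)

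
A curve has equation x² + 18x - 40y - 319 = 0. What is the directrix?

Only x is squared. Complete the square in x: (x + 9)² = 40(y + 10).
Vertex (-9, -10); 4p = 40 so p = 10. Opens up.
Directrix is the horizontal line y = k − p = -10 − (10) = -20.

y = -20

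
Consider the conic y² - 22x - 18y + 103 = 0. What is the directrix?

x = -9/2

Only y is squared. Complete the square in y: (y - 9)² = 22(x - 1).
Vertex (1, 9); 4p = 22 so p = 11/2. Opens right.
Directrix is the vertical line x = h − p = 1 − (11/2) = -9/2.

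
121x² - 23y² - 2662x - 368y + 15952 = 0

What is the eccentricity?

e = 12/11

Group: 121(x² - 22x) -23(y² + 16y) = -15952
Complete the square in x and y: 121(x - 11)² -23(y + 8)² = -15952 + 14641 - 1472 = -2783
Dividing both sides by -2783: (y + 8)²/121 - (x - 11)²/23 = 1
Hyperbola, center (11, -8), transverse axis vertical; a² = 121, b² = 23.
c² = a² + b² = 144, so c = 12.
e = c/a = 12/11.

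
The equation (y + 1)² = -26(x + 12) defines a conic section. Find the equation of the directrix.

x = -11/2

Vertex (-12, -1); 4p = -26 so p = -13/2. Opens left.
Directrix is the vertical line x = h − p = -12 − (-13/2) = -11/2.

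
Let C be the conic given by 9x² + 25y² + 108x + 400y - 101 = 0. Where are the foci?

Group: 9(x² + 12x) + 25(y² + 16y) = 101
Completing the square gives 9(x + 6)² + 25(y + 8)² = 101 + 324 + 1600 = 2025.
Dividing both sides by 2025: (x + 6)²/225 + (y + 8)²/81 = 1
Ellipse, center (-6, -8), major axis horizontal; a² = 225, b² = 81.
c² = a² - b² = 225 - 81 = 144, so c = 12.
Foci lie on the horizontal axis through the center: (h ± c, k).

(-18, -8) and (6, -8)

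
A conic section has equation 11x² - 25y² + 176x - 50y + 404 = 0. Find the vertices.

(-13, -1) and (-3, -1)

Group the x- and y-terms: 11(x² + 16x) -25(y² + 2y) = -404
11(x + 8)² -25(y + 1)² = -404 + 704 - 25 = 275
Divide through by 275 to get (x + 8)²/25 - (y + 1)²/11 = 1.
Hyperbola, center (-8, -1), transverse axis horizontal; a² = 25, b² = 11.
a = 5. Vertices at (h ± a, k).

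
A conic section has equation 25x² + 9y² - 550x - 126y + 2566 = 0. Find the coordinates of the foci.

Group the x- and y-terms: 25(x² - 22x) + 9(y² - 14y) = -2566
Complete the square: 25(x - 11)² + 9(y - 7)² = -2566 + 3025 + 441 = 900
Divide by 900: (x - 11)²/36 + (y - 7)²/100 = 1
Ellipse, center (11, 7), major axis vertical; a² = 100, b² = 36.
c² = a² - b² = 100 - 36 = 64, so c = 8.
Foci lie on the vertical axis through the center: (h, k ± c).

(11, -1) and (11, 15)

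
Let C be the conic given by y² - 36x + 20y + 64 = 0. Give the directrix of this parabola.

Only y is squared. Complete the square in y: (y + 10)² = 36(x + 1).
Vertex (-1, -10); 4p = 36 so p = 9. Opens right.
Directrix is the vertical line x = h − p = -1 − (9) = -10.

x = -10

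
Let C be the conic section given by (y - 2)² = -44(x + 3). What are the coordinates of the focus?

Vertex (-3, 2); 4p = -44 so p = -11. Opens left.
Focus is p units from the vertex along the axis: (h + p, k).

(-14, 2)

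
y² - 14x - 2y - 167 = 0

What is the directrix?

x = -31/2

Only y is squared. Complete the square in y: (y - 1)² = 14(x + 12).
Vertex (-12, 1); 4p = 14 so p = 7/2. Opens right.
Directrix is the vertical line x = h − p = -12 − (7/2) = -31/2.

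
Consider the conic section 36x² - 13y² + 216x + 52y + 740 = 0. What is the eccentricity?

Group: 36(x² + 6x) -13(y² - 4y) = -740
Complete the square: 36(x + 3)² -13(y - 2)² = -740 + 324 - 52 = -468
Dividing both sides by -468: (y - 2)²/36 - (x + 3)²/13 = 1
Hyperbola, center (-3, 2), transverse axis vertical; a² = 36, b² = 13.
c² = a² + b² = 49, so c = 7.
e = c/a = 7/6.

e = 7/6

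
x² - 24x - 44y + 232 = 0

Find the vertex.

Only x is squared. Complete the square in x: (x - 12)² = 44(y - 2).
Vertex (12, 2); 4p = 44 so p = 11. Opens up.

(12, 2)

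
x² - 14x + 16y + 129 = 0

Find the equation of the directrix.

y = -1

Only x is squared. Complete the square in x: (x - 7)² = -16(y + 5).
Vertex (7, -5); 4p = -16 so p = -4. Opens down.
Directrix is the horizontal line y = k − p = -5 − (-4) = -1.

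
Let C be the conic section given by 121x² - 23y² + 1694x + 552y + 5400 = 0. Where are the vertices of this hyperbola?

Collect terms: 121(x² + 14x) -23(y² - 24y) = -5400
121(x + 7)² -23(y - 12)² = -5400 + 5929 - 3312 = -2783
Divide by -2783: (y - 12)²/121 - (x + 7)²/23 = 1
Hyperbola, center (-7, 12), transverse axis vertical; a² = 121, b² = 23.
a = 11. Vertices at (h, k ± a).

(-7, 1) and (-7, 23)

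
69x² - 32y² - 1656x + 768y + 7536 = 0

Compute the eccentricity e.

Rearranging, 69(x² - 24x) -32(y² - 24y) = -7536.
Completing the square gives 69(x - 12)² -32(y - 12)² = -7536 + 9936 - 4608 = -2208.
Divide through by -2208 to get (y - 12)²/69 - (x - 12)²/32 = 1.
Hyperbola, center (12, 12), transverse axis vertical; a² = 69, b² = 32.
c² = a² + b² = 101, so c = √101.
e = c/a = √101/√69 = √6969/69.

e = √6969/69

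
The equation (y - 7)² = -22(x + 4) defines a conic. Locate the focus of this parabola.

(-19/2, 7)

Vertex (-4, 7); 4p = -22 so p = -11/2. Opens left.
Focus is p units from the vertex along the axis: (h + p, k).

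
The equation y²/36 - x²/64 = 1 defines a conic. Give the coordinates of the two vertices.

(0, -6) and (0, 6)

Center (0, 0). The positive term is the y-term, so the transverse axis is vertical; a² = 36, b² = 64.
a = 6. Vertices at (h, k ± a).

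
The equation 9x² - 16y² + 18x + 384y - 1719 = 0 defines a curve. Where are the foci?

Group: 9(x² + 2x) -16(y² - 24y) = 1719
Complete the square in x and y: 9(x + 1)² -16(y - 12)² = 1719 + 9 - 2304 = -576
Divide by -576: (y - 12)²/36 - (x + 1)²/64 = 1
Hyperbola, center (-1, 12), transverse axis vertical; a² = 36, b² = 64.
c² = a² + b² = 36 + 64 = 100, so c = 10.
Foci lie on the vertical axis through the center: (h, k ± c).

(-1, 2) and (-1, 22)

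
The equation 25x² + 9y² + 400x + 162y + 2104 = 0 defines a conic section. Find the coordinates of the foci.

25(x² + 16x) + 9(y² + 18y) = -2104
Completing the square gives 25(x + 8)² + 9(y + 9)² = -2104 + 1600 + 729 = 225.
Divide by 225: (x + 8)²/9 + (y + 9)²/25 = 1
Ellipse, center (-8, -9), major axis vertical; a² = 25, b² = 9.
c² = a² - b² = 25 - 9 = 16, so c = 4.
Foci lie on the vertical axis through the center: (h, k ± c).

(-8, -13) and (-8, -5)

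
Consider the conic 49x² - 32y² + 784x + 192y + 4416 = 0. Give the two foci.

Group: 49(x² + 16x) -32(y² - 6y) = -4416
Completing the square gives 49(x + 8)² -32(y - 3)² = -4416 + 3136 - 288 = -1568.
Divide through by -1568 to get (y - 3)²/49 - (x + 8)²/32 = 1.
Hyperbola, center (-8, 3), transverse axis vertical; a² = 49, b² = 32.
c² = a² + b² = 49 + 32 = 81, so c = 9.
Foci lie on the vertical axis through the center: (h, k ± c).

(-8, -6) and (-8, 12)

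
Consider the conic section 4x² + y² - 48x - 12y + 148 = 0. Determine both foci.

Group the x- and y-terms: 4(x² - 12x) + (y² - 12y) = -148
Completing the square gives 4(x - 6)² + (y - 6)² = -148 + 144 + 36 = 32.
Dividing both sides by 32: (x - 6)²/8 + (y - 6)²/32 = 1
Ellipse, center (6, 6), major axis vertical; a² = 32, b² = 8.
c² = a² - b² = 32 - 8 = 24, so c = 2√6.
Foci lie on the vertical axis through the center: (h, k ± c).

(6, 6 - 2√6) and (6, 6 + 2√6)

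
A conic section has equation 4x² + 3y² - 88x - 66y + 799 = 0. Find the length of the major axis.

8

Group: 4(x² - 22x) + 3(y² - 22y) = -799
Complete the square: 4(x - 11)² + 3(y - 11)² = -799 + 484 + 363 = 48
Divide through by 48 to get (x - 11)²/12 + (y - 11)²/16 = 1.
Ellipse, center (11, 11), major axis vertical; a² = 16, b² = 12.
a² = 16 so a = 4; the major axis has length 2a = 8.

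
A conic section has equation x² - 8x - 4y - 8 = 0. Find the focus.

Only x is squared. Complete the square in x: (x - 4)² = 4(y + 6).
Vertex (4, -6); 4p = 4 so p = 1. Opens up.
Focus is p units from the vertex along the axis: (h, k + p).

(4, -5)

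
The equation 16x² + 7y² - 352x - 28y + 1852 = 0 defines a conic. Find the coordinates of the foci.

(11, -1) and (11, 5)

Group the x- and y-terms: 16(x² - 22x) + 7(y² - 4y) = -1852
Complete the square: 16(x - 11)² + 7(y - 2)² = -1852 + 1936 + 28 = 112
Divide by 112: (x - 11)²/7 + (y - 2)²/16 = 1
Ellipse, center (11, 2), major axis vertical; a² = 16, b² = 7.
c² = a² - b² = 16 - 7 = 9, so c = 3.
Foci lie on the vertical axis through the center: (h, k ± c).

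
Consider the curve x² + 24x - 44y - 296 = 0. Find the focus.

Only x is squared. Complete the square in x: (x + 12)² = 44(y + 10).
Vertex (-12, -10); 4p = 44 so p = 11. Opens up.
Focus is p units from the vertex along the axis: (h, k + p).

(-12, 1)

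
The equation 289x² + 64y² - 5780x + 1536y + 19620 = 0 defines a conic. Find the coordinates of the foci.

Group: 289(x² - 20x) + 64(y² + 24y) = -19620
289(x - 10)² + 64(y + 12)² = -19620 + 28900 + 9216 = 18496
Dividing both sides by 18496: (x - 10)²/64 + (y + 12)²/289 = 1
Ellipse, center (10, -12), major axis vertical; a² = 289, b² = 64.
c² = a² - b² = 289 - 64 = 225, so c = 15.
Foci lie on the vertical axis through the center: (h, k ± c).

(10, -27) and (10, 3)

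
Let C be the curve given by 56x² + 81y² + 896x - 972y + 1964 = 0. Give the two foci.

(-13, 6) and (-3, 6)

Group: 56(x² + 16x) + 81(y² - 12y) = -1964
Complete the square in x and y: 56(x + 8)² + 81(y - 6)² = -1964 + 3584 + 2916 = 4536
Divide through by 4536 to get (x + 8)²/81 + (y - 6)²/56 = 1.
Ellipse, center (-8, 6), major axis horizontal; a² = 81, b² = 56.
c² = a² - b² = 81 - 56 = 25, so c = 5.
Foci lie on the horizontal axis through the center: (h ± c, k).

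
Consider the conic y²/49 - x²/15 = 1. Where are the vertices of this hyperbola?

Center (0, 0). The positive term is the y-term, so the transverse axis is vertical; a² = 49, b² = 15.
a = 7. Vertices at (h, k ± a).

(0, -7) and (0, 7)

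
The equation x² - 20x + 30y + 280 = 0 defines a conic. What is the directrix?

y = 3/2

Only x is squared. Complete the square in x: (x - 10)² = -30(y + 6).
Vertex (10, -6); 4p = -30 so p = -15/2. Opens down.
Directrix is the horizontal line y = k − p = -6 − (-15/2) = 3/2.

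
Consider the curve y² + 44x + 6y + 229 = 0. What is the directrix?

Only y is squared. Complete the square in y: (y + 3)² = -44(x + 5).
Vertex (-5, -3); 4p = -44 so p = -11. Opens left.
Directrix is the vertical line x = h − p = -5 − (-11) = 6.

x = 6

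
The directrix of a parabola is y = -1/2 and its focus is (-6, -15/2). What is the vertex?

(-6, -4)

The vertex is the midpoint between the focus and the directrix along the axis of symmetry.
Axis is vertical (directrix is horizontal). Vertex y-coordinate = (-15/2 + (-1/2))/2 = -4; x-coordinate = -6.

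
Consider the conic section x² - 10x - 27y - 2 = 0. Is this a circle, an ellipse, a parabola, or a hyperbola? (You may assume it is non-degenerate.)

No xy term. Coefficients of x² and y² are A = 1, C = 0.
Exactly one squared variable ⇒ parabola.

parabola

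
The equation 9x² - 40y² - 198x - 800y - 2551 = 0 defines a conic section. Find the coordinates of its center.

(11, -10)

Group the x- and y-terms: 9(x² - 22x) -40(y² + 20y) = 2551
Completing the square gives 9(x - 11)² -40(y + 10)² = 2551 + 1089 - 4000 = -360.
Divide through by -360 to get (y + 10)²/9 - (x - 11)²/40 = 1.
Hyperbola with center (11, -10).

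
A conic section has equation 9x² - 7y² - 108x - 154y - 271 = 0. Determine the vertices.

(6, -17) and (6, -5)

Collect terms: 9(x² - 12x) -7(y² + 22y) = 271
Complete the square in x and y: 9(x - 6)² -7(y + 11)² = 271 + 324 - 847 = -252
Divide through by -252 to get (y + 11)²/36 - (x - 6)²/28 = 1.
Hyperbola, center (6, -11), transverse axis vertical; a² = 36, b² = 28.
a = 6. Vertices at (h, k ± a).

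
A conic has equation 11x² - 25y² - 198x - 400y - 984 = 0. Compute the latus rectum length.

22/5

Group the x- and y-terms: 11(x² - 18x) -25(y² + 16y) = 984
Complete the square: 11(x - 9)² -25(y + 8)² = 984 + 891 - 1600 = 275
Dividing both sides by 275: (x - 9)²/25 - (y + 8)²/11 = 1
Hyperbola, center (9, -8), transverse axis horizontal; a² = 25, b² = 11.
Latus rectum length = 2b²/a = 2·11/5 = 22/5.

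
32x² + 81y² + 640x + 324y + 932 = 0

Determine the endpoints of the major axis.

(-19, -2) and (-1, -2)

Rearranging, 32(x² + 20x) + 81(y² + 4y) = -932.
Completing the square gives 32(x + 10)² + 81(y + 2)² = -932 + 3200 + 324 = 2592.
Divide by 2592: (x + 10)²/81 + (y + 2)²/32 = 1
Ellipse, center (-10, -2), major axis horizontal; a² = 81, b² = 32.
a = 9. Vertices at (h ± a, k).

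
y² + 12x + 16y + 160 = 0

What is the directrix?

x = -5

Only y is squared. Complete the square in y: (y + 8)² = -12(x + 8).
Vertex (-8, -8); 4p = -12 so p = -3. Opens left.
Directrix is the vertical line x = h − p = -8 − (-3) = -5.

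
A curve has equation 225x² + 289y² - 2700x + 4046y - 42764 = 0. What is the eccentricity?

Collect terms: 225(x² - 12x) + 289(y² + 14y) = 42764
Completing the square gives 225(x - 6)² + 289(y + 7)² = 42764 + 8100 + 14161 = 65025.
Dividing both sides by 65025: (x - 6)²/289 + (y + 7)²/225 = 1
Ellipse, center (6, -7), major axis horizontal; a² = 289, b² = 225.
c² = a² - b² = 64, so c = 8.
e = c/a = 8/17.

e = 8/17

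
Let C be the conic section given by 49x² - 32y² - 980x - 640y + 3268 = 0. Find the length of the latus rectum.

Group: 49(x² - 20x) -32(y² + 20y) = -3268
49(x - 10)² -32(y + 10)² = -3268 + 4900 - 3200 = -1568
Divide by -1568: (y + 10)²/49 - (x - 10)²/32 = 1
Hyperbola, center (10, -10), transverse axis vertical; a² = 49, b² = 32.
Latus rectum length = 2b²/a = 2·32/7 = 64/7.

64/7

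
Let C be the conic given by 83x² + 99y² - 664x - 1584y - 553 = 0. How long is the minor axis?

2√83

83(x² - 8x) + 99(y² - 16y) = 553
Completing the square gives 83(x - 4)² + 99(y - 8)² = 553 + 1328 + 6336 = 8217.
Divide by 8217: (x - 4)²/99 + (y - 8)²/83 = 1
Ellipse, center (4, 8), major axis horizontal; a² = 99, b² = 83.
b² = 83 so b = √83; the minor axis has length 2b = 2√83.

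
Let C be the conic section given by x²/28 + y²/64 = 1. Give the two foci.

(0, -6) and (0, 6)

Center (0, 0). The larger denominator 64 sits under the y-term, so the major axis is vertical; a² = 64, b² = 28.
c² = a² - b² = 64 - 28 = 36, so c = 6.
Foci lie on the vertical axis through the center: (h, k ± c).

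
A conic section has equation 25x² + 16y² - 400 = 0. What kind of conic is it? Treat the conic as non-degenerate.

No xy term. Coefficients of x² and y² are A = 25, C = 16.
A and C have the same sign but A ≠ C ⇒ ellipse.

ellipse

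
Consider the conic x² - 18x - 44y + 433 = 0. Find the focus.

(9, 19)

Only x is squared. Complete the square in x: (x - 9)² = 44(y - 8).
Vertex (9, 8); 4p = 44 so p = 11. Opens up.
Focus is p units from the vertex along the axis: (h, k + p).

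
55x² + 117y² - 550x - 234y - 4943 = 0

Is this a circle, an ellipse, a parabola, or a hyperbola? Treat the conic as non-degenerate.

ellipse

No xy term. Coefficients of x² and y² are A = 55, C = 117.
A and C have the same sign but A ≠ C ⇒ ellipse.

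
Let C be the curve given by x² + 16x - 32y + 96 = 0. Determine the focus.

(-8, 9)

Only x is squared. Complete the square in x: (x + 8)² = 32(y - 1).
Vertex (-8, 1); 4p = 32 so p = 8. Opens up.
Focus is p units from the vertex along the axis: (h, k + p).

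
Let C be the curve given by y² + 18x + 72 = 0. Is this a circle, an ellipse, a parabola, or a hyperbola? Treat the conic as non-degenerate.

No xy term. Coefficients of x² and y² are A = 0, C = 1.
Exactly one squared variable ⇒ parabola.

parabola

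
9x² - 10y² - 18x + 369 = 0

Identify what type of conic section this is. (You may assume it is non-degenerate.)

hyperbola

No xy term. Coefficients of x² and y² are A = 9, C = -10.
A and C have opposite signs ⇒ hyperbola.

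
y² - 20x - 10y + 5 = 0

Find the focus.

Only y is squared. Complete the square in y: (y - 5)² = 20(x + 1).
Vertex (-1, 5); 4p = 20 so p = 5. Opens right.
Focus is p units from the vertex along the axis: (h + p, k).

(4, 5)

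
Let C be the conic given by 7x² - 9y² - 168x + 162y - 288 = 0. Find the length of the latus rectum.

Group the x- and y-terms: 7(x² - 24x) -9(y² - 18y) = 288
Complete the square: 7(x - 12)² -9(y - 9)² = 288 + 1008 - 729 = 567
Dividing both sides by 567: (x - 12)²/81 - (y - 9)²/63 = 1
Hyperbola, center (12, 9), transverse axis horizontal; a² = 81, b² = 63.
Latus rectum length = 2b²/a = 2·63/9 = 14.

14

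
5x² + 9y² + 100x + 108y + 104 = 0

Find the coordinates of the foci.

Collect terms: 5(x² + 20x) + 9(y² + 12y) = -104
5(x + 10)² + 9(y + 6)² = -104 + 500 + 324 = 720
Divide through by 720 to get (x + 10)²/144 + (y + 6)²/80 = 1.
Ellipse, center (-10, -6), major axis horizontal; a² = 144, b² = 80.
c² = a² - b² = 144 - 80 = 64, so c = 8.
Foci lie on the horizontal axis through the center: (h ± c, k).

(-18, -6) and (-2, -6)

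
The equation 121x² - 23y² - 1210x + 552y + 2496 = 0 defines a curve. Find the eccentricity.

e = 12/11

Group the x- and y-terms: 121(x² - 10x) -23(y² - 24y) = -2496
Completing the square gives 121(x - 5)² -23(y - 12)² = -2496 + 3025 - 3312 = -2783.
Dividing both sides by -2783: (y - 12)²/121 - (x - 5)²/23 = 1
Hyperbola, center (5, 12), transverse axis vertical; a² = 121, b² = 23.
c² = a² + b² = 144, so c = 12.
e = c/a = 12/11.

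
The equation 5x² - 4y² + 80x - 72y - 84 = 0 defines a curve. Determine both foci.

Collect terms: 5(x² + 16x) -4(y² + 18y) = 84
Complete the square in x and y: 5(x + 8)² -4(y + 9)² = 84 + 320 - 324 = 80
Divide by 80: (x + 8)²/16 - (y + 9)²/20 = 1
Hyperbola, center (-8, -9), transverse axis horizontal; a² = 16, b² = 20.
c² = a² + b² = 16 + 20 = 36, so c = 6.
Foci lie on the horizontal axis through the center: (h ± c, k).

(-14, -9) and (-2, -9)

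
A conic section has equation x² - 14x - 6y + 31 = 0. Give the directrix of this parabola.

y = -9/2

Only x is squared. Complete the square in x: (x - 7)² = 6(y + 3).
Vertex (7, -3); 4p = 6 so p = 3/2. Opens up.
Directrix is the horizontal line y = k − p = -3 − (3/2) = -9/2.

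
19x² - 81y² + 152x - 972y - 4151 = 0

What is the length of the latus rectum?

38/9

Group: 19(x² + 8x) -81(y² + 12y) = 4151
Complete the square in x and y: 19(x + 4)² -81(y + 6)² = 4151 + 304 - 2916 = 1539
Divide by 1539: (x + 4)²/81 - (y + 6)²/19 = 1
Hyperbola, center (-4, -6), transverse axis horizontal; a² = 81, b² = 19.
Latus rectum length = 2b²/a = 2·19/9 = 38/9.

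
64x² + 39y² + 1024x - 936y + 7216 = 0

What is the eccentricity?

Group the x- and y-terms: 64(x² + 16x) + 39(y² - 24y) = -7216
Complete the square in x and y: 64(x + 8)² + 39(y - 12)² = -7216 + 4096 + 5616 = 2496
Divide by 2496: (x + 8)²/39 + (y - 12)²/64 = 1
Ellipse, center (-8, 12), major axis vertical; a² = 64, b² = 39.
c² = a² - b² = 25, so c = 5.
e = c/a = 5/8.

e = 5/8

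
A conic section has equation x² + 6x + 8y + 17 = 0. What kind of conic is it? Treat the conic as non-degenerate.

parabola

No xy term. Coefficients of x² and y² are A = 1, C = 0.
Exactly one squared variable ⇒ parabola.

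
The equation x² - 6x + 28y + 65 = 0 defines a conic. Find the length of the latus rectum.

28

Only x is squared. Complete the square in x: (x - 3)² = -28(y + 2).
Vertex (3, -2); 4p = -28 so p = -7. Opens down.
Latus rectum length = |4p| = 28.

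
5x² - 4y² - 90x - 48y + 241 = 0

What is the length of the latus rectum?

Collect terms: 5(x² - 18x) -4(y² + 12y) = -241
Complete the square: 5(x - 9)² -4(y + 6)² = -241 + 405 - 144 = 20
Dividing both sides by 20: (x - 9)²/4 - (y + 6)²/5 = 1
Hyperbola, center (9, -6), transverse axis horizontal; a² = 4, b² = 5.
Latus rectum length = 2b²/a = 2·5/2 = 5.

5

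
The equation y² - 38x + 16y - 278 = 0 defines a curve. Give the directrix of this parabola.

x = -37/2

Only y is squared. Complete the square in y: (y + 8)² = 38(x + 9).
Vertex (-9, -8); 4p = 38 so p = 19/2. Opens right.
Directrix is the vertical line x = h − p = -9 − (19/2) = -37/2.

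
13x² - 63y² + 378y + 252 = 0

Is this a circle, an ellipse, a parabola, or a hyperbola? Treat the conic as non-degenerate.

No xy term. Coefficients of x² and y² are A = 13, C = -63.
A and C have opposite signs ⇒ hyperbola.

hyperbola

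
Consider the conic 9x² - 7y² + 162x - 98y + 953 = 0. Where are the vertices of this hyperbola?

(-9, -16) and (-9, 2)

Rearranging, 9(x² + 18x) -7(y² + 14y) = -953.
Complete the square: 9(x + 9)² -7(y + 7)² = -953 + 729 - 343 = -567
Dividing both sides by -567: (y + 7)²/81 - (x + 9)²/63 = 1
Hyperbola, center (-9, -7), transverse axis vertical; a² = 81, b² = 63.
a = 9. Vertices at (h, k ± a).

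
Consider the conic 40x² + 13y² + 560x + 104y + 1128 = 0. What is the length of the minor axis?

Group: 40(x² + 14x) + 13(y² + 8y) = -1128
Complete the square in x and y: 40(x + 7)² + 13(y + 4)² = -1128 + 1960 + 208 = 1040
Divide through by 1040 to get (x + 7)²/26 + (y + 4)²/80 = 1.
Ellipse, center (-7, -4), major axis vertical; a² = 80, b² = 26.
b² = 26 so b = √26; the minor axis has length 2b = 2√26.

2√26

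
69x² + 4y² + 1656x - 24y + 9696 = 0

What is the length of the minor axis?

4

Rearranging, 69(x² + 24x) + 4(y² - 6y) = -9696.
Complete the square: 69(x + 12)² + 4(y - 3)² = -9696 + 9936 + 36 = 276
Dividing both sides by 276: (x + 12)²/4 + (y - 3)²/69 = 1
Ellipse, center (-12, 3), major axis vertical; a² = 69, b² = 4.
b² = 4 so b = 2; the minor axis has length 2b = 4.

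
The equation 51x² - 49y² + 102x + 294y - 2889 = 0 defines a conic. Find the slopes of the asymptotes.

√51/7 and -√51/7

Rearranging, 51(x² + 2x) -49(y² - 6y) = 2889.
51(x + 1)² -49(y - 3)² = 2889 + 51 - 441 = 2499
Divide through by 2499 to get (x + 1)²/49 - (y - 3)²/51 = 1.
Hyperbola, center (-1, 3), transverse axis horizontal; a² = 49, b² = 51.
For a horizontal hyperbola the asymptotes have slope ±b/a.
Here that is ±√51/7.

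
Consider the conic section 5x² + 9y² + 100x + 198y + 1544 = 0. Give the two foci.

(-12, -11) and (-8, -11)

Rearranging, 5(x² + 20x) + 9(y² + 22y) = -1544.
5(x + 10)² + 9(y + 11)² = -1544 + 500 + 1089 = 45
Dividing both sides by 45: (x + 10)²/9 + (y + 11)²/5 = 1
Ellipse, center (-10, -11), major axis horizontal; a² = 9, b² = 5.
c² = a² - b² = 9 - 5 = 4, so c = 2.
Foci lie on the horizontal axis through the center: (h ± c, k).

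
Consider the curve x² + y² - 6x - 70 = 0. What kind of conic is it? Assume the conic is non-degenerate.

circle

No xy term. Coefficients of x² and y² are A = 1, C = 1.
A = C (same sign) ⇒ circle.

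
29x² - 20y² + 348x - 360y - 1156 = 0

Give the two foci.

(-13, -9) and (1, -9)

Collect terms: 29(x² + 12x) -20(y² + 18y) = 1156
Completing the square gives 29(x + 6)² -20(y + 9)² = 1156 + 1044 - 1620 = 580.
Divide through by 580 to get (x + 6)²/20 - (y + 9)²/29 = 1.
Hyperbola, center (-6, -9), transverse axis horizontal; a² = 20, b² = 29.
c² = a² + b² = 20 + 29 = 49, so c = 7.
Foci lie on the horizontal axis through the center: (h ± c, k).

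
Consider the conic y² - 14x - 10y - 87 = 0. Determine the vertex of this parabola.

Only y is squared. Complete the square in y: (y - 5)² = 14(x + 8).
Vertex (-8, 5); 4p = 14 so p = 7/2. Opens right.

(-8, 5)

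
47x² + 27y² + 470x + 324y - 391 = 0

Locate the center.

(-5, -6)

Group the x- and y-terms: 47(x² + 10x) + 27(y² + 12y) = 391
Complete the square: 47(x + 5)² + 27(y + 6)² = 391 + 1175 + 972 = 2538
Dividing both sides by 2538: (x + 5)²/54 + (y + 6)²/94 = 1
Ellipse with center (-5, -6).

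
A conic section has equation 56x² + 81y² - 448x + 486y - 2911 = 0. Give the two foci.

(-1, -3) and (9, -3)

Rearranging, 56(x² - 8x) + 81(y² + 6y) = 2911.
56(x - 4)² + 81(y + 3)² = 2911 + 896 + 729 = 4536
Divide through by 4536 to get (x - 4)²/81 + (y + 3)²/56 = 1.
Ellipse, center (4, -3), major axis horizontal; a² = 81, b² = 56.
c² = a² - b² = 81 - 56 = 25, so c = 5.
Foci lie on the horizontal axis through the center: (h ± c, k).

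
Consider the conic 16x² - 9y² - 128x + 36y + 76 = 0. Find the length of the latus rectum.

Group the x- and y-terms: 16(x² - 8x) -9(y² - 4y) = -76
Completing the square gives 16(x - 4)² -9(y - 2)² = -76 + 256 - 36 = 144.
Divide by 144: (x - 4)²/9 - (y - 2)²/16 = 1
Hyperbola, center (4, 2), transverse axis horizontal; a² = 9, b² = 16.
Latus rectum length = 2b²/a = 2·16/3 = 32/3.

32/3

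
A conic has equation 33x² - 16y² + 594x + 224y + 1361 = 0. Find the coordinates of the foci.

(-16, 7) and (-2, 7)

33(x² + 18x) -16(y² - 14y) = -1361
Complete the square: 33(x + 9)² -16(y - 7)² = -1361 + 2673 - 784 = 528
Divide through by 528 to get (x + 9)²/16 - (y - 7)²/33 = 1.
Hyperbola, center (-9, 7), transverse axis horizontal; a² = 16, b² = 33.
c² = a² + b² = 16 + 33 = 49, so c = 7.
Foci lie on the horizontal axis through the center: (h ± c, k).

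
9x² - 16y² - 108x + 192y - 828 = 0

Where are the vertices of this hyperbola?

(-2, 6) and (14, 6)

Collect terms: 9(x² - 12x) -16(y² - 12y) = 828
Complete the square in x and y: 9(x - 6)² -16(y - 6)² = 828 + 324 - 576 = 576
Divide by 576: (x - 6)²/64 - (y - 6)²/36 = 1
Hyperbola, center (6, 6), transverse axis horizontal; a² = 64, b² = 36.
a = 8. Vertices at (h ± a, k).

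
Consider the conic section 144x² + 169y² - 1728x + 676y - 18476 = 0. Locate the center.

Group the x- and y-terms: 144(x² - 12x) + 169(y² + 4y) = 18476
Complete the square in x and y: 144(x - 6)² + 169(y + 2)² = 18476 + 5184 + 676 = 24336
Divide through by 24336 to get (x - 6)²/169 + (y + 2)²/144 = 1.
Ellipse with center (6, -2).

(6, -2)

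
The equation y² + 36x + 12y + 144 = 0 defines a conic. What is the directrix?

x = 6

Only y is squared. Complete the square in y: (y + 6)² = -36(x + 3).
Vertex (-3, -6); 4p = -36 so p = -9. Opens left.
Directrix is the vertical line x = h − p = -3 − (-9) = 6.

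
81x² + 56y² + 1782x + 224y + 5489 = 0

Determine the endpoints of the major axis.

Group: 81(x² + 22x) + 56(y² + 4y) = -5489
81(x + 11)² + 56(y + 2)² = -5489 + 9801 + 224 = 4536
Divide by 4536: (x + 11)²/56 + (y + 2)²/81 = 1
Ellipse, center (-11, -2), major axis vertical; a² = 81, b² = 56.
a = 9. Vertices at (h, k ± a).

(-11, -11) and (-11, 7)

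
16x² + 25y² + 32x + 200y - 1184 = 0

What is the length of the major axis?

Rearranging, 16(x² + 2x) + 25(y² + 8y) = 1184.
16(x + 1)² + 25(y + 4)² = 1184 + 16 + 400 = 1600
Dividing both sides by 1600: (x + 1)²/100 + (y + 4)²/64 = 1
Ellipse, center (-1, -4), major axis horizontal; a² = 100, b² = 64.
a² = 100 so a = 10; the major axis has length 2a = 20.

20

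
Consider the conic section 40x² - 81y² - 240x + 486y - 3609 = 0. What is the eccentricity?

Collect terms: 40(x² - 6x) -81(y² - 6y) = 3609
Completing the square gives 40(x - 3)² -81(y - 3)² = 3609 + 360 - 729 = 3240.
Divide through by 3240 to get (x - 3)²/81 - (y - 3)²/40 = 1.
Hyperbola, center (3, 3), transverse axis horizontal; a² = 81, b² = 40.
c² = a² + b² = 121, so c = 11.
e = c/a = 11/9.

e = 11/9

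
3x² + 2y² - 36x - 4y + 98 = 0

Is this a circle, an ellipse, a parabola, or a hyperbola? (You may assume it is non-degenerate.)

ellipse

No xy term. Coefficients of x² and y² are A = 3, C = 2.
A and C have the same sign but A ≠ C ⇒ ellipse.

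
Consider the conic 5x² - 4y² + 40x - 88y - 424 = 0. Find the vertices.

5(x² + 8x) -4(y² + 22y) = 424
Complete the square in x and y: 5(x + 4)² -4(y + 11)² = 424 + 80 - 484 = 20
Dividing both sides by 20: (x + 4)²/4 - (y + 11)²/5 = 1
Hyperbola, center (-4, -11), transverse axis horizontal; a² = 4, b² = 5.
a = 2. Vertices at (h ± a, k).

(-6, -11) and (-2, -11)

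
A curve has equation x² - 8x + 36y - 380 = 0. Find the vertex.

(4, 11)

Only x is squared. Complete the square in x: (x - 4)² = -36(y - 11).
Vertex (4, 11); 4p = -36 so p = -9. Opens down.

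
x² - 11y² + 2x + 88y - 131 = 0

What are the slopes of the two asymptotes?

√11/11 and -√11/11

(x² + 2x) -11(y² - 8y) = 131
Completing the square gives (x + 1)² -11(y - 4)² = 131 + 1 - 176 = -44.
Divide by -44: (y - 4)²/4 - (x + 1)²/44 = 1
Hyperbola, center (-1, 4), transverse axis vertical; a² = 4, b² = 44.
For a vertical hyperbola the asymptotes have slope ±a/b.
Here that is ±2/2√11 = ±√11/11.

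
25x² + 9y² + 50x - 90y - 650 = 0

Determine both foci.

(-1, -3) and (-1, 13)

Group the x- and y-terms: 25(x² + 2x) + 9(y² - 10y) = 650
Complete the square: 25(x + 1)² + 9(y - 5)² = 650 + 25 + 225 = 900
Divide through by 900 to get (x + 1)²/36 + (y - 5)²/100 = 1.
Ellipse, center (-1, 5), major axis vertical; a² = 100, b² = 36.
c² = a² - b² = 100 - 36 = 64, so c = 8.
Foci lie on the vertical axis through the center: (h, k ± c).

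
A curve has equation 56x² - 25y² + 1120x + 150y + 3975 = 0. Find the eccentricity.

Rearranging, 56(x² + 20x) -25(y² - 6y) = -3975.
56(x + 10)² -25(y - 3)² = -3975 + 5600 - 225 = 1400
Divide through by 1400 to get (x + 10)²/25 - (y - 3)²/56 = 1.
Hyperbola, center (-10, 3), transverse axis horizontal; a² = 25, b² = 56.
c² = a² + b² = 81, so c = 9.
e = c/a = 9/5.

e = 9/5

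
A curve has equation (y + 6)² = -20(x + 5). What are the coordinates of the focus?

Vertex (-5, -6); 4p = -20 so p = -5. Opens left.
Focus is p units from the vertex along the axis: (h + p, k).

(-10, -6)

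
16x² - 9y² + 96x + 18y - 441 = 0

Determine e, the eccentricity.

e = 5/3

16(x² + 6x) -9(y² - 2y) = 441
Complete the square in x and y: 16(x + 3)² -9(y - 1)² = 441 + 144 - 9 = 576
Divide through by 576 to get (x + 3)²/36 - (y - 1)²/64 = 1.
Hyperbola, center (-3, 1), transverse axis horizontal; a² = 36, b² = 64.
c² = a² + b² = 100, so c = 10.
e = c/a = 10/6 = 5/3.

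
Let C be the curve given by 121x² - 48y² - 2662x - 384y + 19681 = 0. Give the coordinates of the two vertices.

121(x² - 22x) -48(y² + 8y) = -19681
Completing the square gives 121(x - 11)² -48(y + 4)² = -19681 + 14641 - 768 = -5808.
Dividing both sides by -5808: (y + 4)²/121 - (x - 11)²/48 = 1
Hyperbola, center (11, -4), transverse axis vertical; a² = 121, b² = 48.
a = 11. Vertices at (h, k ± a).

(11, -15) and (11, 7)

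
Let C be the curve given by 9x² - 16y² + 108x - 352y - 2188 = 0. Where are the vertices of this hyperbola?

Rearranging, 9(x² + 12x) -16(y² + 22y) = 2188.
Complete the square in x and y: 9(x + 6)² -16(y + 11)² = 2188 + 324 - 1936 = 576
Dividing both sides by 576: (x + 6)²/64 - (y + 11)²/36 = 1
Hyperbola, center (-6, -11), transverse axis horizontal; a² = 64, b² = 36.
a = 8. Vertices at (h ± a, k).

(-14, -11) and (2, -11)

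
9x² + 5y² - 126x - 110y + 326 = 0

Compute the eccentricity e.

e = 2/3

Group the x- and y-terms: 9(x² - 14x) + 5(y² - 22y) = -326
Complete the square in x and y: 9(x - 7)² + 5(y - 11)² = -326 + 441 + 605 = 720
Dividing both sides by 720: (x - 7)²/80 + (y - 11)²/144 = 1
Ellipse, center (7, 11), major axis vertical; a² = 144, b² = 80.
c² = a² - b² = 64, so c = 8.
e = c/a = 8/12 = 2/3.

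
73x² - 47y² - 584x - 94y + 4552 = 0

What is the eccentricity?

e = 2√2190/73

73(x² - 8x) -47(y² + 2y) = -4552
Complete the square in x and y: 73(x - 4)² -47(y + 1)² = -4552 + 1168 - 47 = -3431
Divide by -3431: (y + 1)²/73 - (x - 4)²/47 = 1
Hyperbola, center (4, -1), transverse axis vertical; a² = 73, b² = 47.
c² = a² + b² = 120, so c = 2√30.
e = c/a = 2√30/√73 = 2√2190/73.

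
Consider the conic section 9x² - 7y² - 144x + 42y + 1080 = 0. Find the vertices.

Rearranging, 9(x² - 16x) -7(y² - 6y) = -1080.
Completing the square gives 9(x - 8)² -7(y - 3)² = -1080 + 576 - 63 = -567.
Divide through by -567 to get (y - 3)²/81 - (x - 8)²/63 = 1.
Hyperbola, center (8, 3), transverse axis vertical; a² = 81, b² = 63.
a = 9. Vertices at (h, k ± a).

(8, -6) and (8, 12)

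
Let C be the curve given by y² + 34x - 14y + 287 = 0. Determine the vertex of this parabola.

Only y is squared. Complete the square in y: (y - 7)² = -34(x + 7).
Vertex (-7, 7); 4p = -34 so p = -17/2. Opens left.

(-7, 7)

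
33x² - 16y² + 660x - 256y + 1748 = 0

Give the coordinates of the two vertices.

Group: 33(x² + 20x) -16(y² + 16y) = -1748
Completing the square gives 33(x + 10)² -16(y + 8)² = -1748 + 3300 - 1024 = 528.
Divide through by 528 to get (x + 10)²/16 - (y + 8)²/33 = 1.
Hyperbola, center (-10, -8), transverse axis horizontal; a² = 16, b² = 33.
a = 4. Vertices at (h ± a, k).

(-14, -8) and (-6, -8)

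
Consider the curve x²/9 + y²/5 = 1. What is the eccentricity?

Center (0, 0). The larger denominator 9 sits under the x-term, so the major axis is horizontal; a² = 9, b² = 5.
c² = a² - b² = 4, so c = 2.
e = c/a = 2/3.

e = 2/3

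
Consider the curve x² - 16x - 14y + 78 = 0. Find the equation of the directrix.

y = -5/2

Only x is squared. Complete the square in x: (x - 8)² = 14(y - 1).
Vertex (8, 1); 4p = 14 so p = 7/2. Opens up.
Directrix is the horizontal line y = k − p = 1 − (7/2) = -5/2.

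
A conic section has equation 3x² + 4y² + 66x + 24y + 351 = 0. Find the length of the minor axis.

4√3

3(x² + 22x) + 4(y² + 6y) = -351
Complete the square: 3(x + 11)² + 4(y + 3)² = -351 + 363 + 36 = 48
Divide through by 48 to get (x + 11)²/16 + (y + 3)²/12 = 1.
Ellipse, center (-11, -3), major axis horizontal; a² = 16, b² = 12.
b² = 12 so b = 2√3; the minor axis has length 2b = 4√3.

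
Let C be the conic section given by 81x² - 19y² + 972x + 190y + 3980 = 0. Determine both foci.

Group the x- and y-terms: 81(x² + 12x) -19(y² - 10y) = -3980
Complete the square: 81(x + 6)² -19(y - 5)² = -3980 + 2916 - 475 = -1539
Dividing both sides by -1539: (y - 5)²/81 - (x + 6)²/19 = 1
Hyperbola, center (-6, 5), transverse axis vertical; a² = 81, b² = 19.
c² = a² + b² = 81 + 19 = 100, so c = 10.
Foci lie on the vertical axis through the center: (h, k ± c).

(-6, -5) and (-6, 15)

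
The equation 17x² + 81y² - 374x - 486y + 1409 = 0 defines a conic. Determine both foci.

(3, 3) and (19, 3)

Group the x- and y-terms: 17(x² - 22x) + 81(y² - 6y) = -1409
Complete the square in x and y: 17(x - 11)² + 81(y - 3)² = -1409 + 2057 + 729 = 1377
Divide through by 1377 to get (x - 11)²/81 + (y - 3)²/17 = 1.
Ellipse, center (11, 3), major axis horizontal; a² = 81, b² = 17.
c² = a² - b² = 81 - 17 = 64, so c = 8.
Foci lie on the horizontal axis through the center: (h ± c, k).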